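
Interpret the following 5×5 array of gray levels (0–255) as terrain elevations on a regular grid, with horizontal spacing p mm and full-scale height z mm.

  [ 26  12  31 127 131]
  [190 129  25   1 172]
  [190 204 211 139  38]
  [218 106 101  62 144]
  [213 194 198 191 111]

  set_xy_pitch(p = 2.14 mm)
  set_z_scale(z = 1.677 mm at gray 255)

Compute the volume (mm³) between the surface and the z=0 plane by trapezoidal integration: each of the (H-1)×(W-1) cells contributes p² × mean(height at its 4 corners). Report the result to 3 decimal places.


58.752

height_mm = gray/255 × 1.677; cell vol = 2.14² × mean(4 corners)
unit = 2.14² × 1.677 / (4×255) = 0.0075294 mm³ per gray-sum
row 0: Σ corner-gray over 4 cells = 1169  → 8.8019
row 1: Σ corner-gray over 4 cells = 2008  → 15.1190
row 2: Σ corner-gray over 4 cells = 2236  → 16.8357
row 3: Σ corner-gray over 4 cells = 2390  → 17.9953
Σ rows: total corner-gray = 7803  → 58.7519 mm³


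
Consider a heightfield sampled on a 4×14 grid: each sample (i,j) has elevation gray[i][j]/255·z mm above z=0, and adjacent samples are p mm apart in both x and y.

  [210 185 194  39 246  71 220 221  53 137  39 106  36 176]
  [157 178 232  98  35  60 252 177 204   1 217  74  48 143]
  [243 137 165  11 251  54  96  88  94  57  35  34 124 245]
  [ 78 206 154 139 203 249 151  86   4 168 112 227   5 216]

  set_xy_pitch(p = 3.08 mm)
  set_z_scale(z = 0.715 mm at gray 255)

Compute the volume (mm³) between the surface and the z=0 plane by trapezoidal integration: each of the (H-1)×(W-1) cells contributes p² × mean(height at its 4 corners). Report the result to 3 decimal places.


height_mm = gray/255 × 0.715; cell vol = 3.08² × mean(4 corners)
unit = 3.08² × 0.715 / (4×255) = 0.00664978 mm³ per gray-sum
row 0: Σ corner-gray over 13 cells = 6932  → 46.0963
row 1: Σ corner-gray over 13 cells = 6232  → 41.4414
row 2: Σ corner-gray over 13 cells = 6482  → 43.1039
Σ rows: total corner-gray = 19646  → 130.6416 mm³

130.642


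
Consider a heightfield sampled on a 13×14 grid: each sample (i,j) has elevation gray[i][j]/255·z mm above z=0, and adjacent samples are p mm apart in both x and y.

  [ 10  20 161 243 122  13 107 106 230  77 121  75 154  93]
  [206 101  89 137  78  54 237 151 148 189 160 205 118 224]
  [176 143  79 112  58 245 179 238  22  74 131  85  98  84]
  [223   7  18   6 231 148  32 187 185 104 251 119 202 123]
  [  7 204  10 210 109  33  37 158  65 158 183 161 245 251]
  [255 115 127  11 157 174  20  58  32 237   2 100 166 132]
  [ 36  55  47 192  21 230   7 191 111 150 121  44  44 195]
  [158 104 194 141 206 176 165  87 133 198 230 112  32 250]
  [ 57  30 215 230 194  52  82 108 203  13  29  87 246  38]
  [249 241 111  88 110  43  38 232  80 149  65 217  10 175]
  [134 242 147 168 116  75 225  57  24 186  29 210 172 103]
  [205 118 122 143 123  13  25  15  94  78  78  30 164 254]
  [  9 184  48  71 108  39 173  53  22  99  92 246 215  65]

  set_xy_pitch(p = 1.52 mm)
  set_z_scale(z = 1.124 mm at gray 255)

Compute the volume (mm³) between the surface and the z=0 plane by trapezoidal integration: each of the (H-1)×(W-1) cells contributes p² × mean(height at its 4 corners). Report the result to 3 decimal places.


194.637

height_mm = gray/255 × 1.124; cell vol = 1.52² × mean(4 corners)
unit = 1.52² × 1.124 / (4×255) = 0.00254597 mm³ per gray-sum
row 0: Σ corner-gray over 13 cells = 6725  → 17.1216
row 1: Σ corner-gray over 13 cells = 6952  → 17.6996
row 2: Σ corner-gray over 13 cells = 6514  → 16.5844
row 3: Σ corner-gray over 13 cells = 6730  → 17.1344
row 4: Σ corner-gray over 13 cells = 6189  → 15.7570
row 5: Σ corner-gray over 13 cells = 5442  → 13.8552
row 6: Σ corner-gray over 13 cells = 6621  → 16.8569
row 7: Σ corner-gray over 13 cells = 7037  → 17.9160
row 8: Σ corner-gray over 13 cells = 6265  → 15.9505
row 9: Σ corner-gray over 13 cells = 6731  → 17.1369
row 10: Σ corner-gray over 13 cells = 6004  → 15.2860
row 11: Σ corner-gray over 13 cells = 5239  → 13.3383
Σ rows: total corner-gray = 76449  → 194.6369 mm³


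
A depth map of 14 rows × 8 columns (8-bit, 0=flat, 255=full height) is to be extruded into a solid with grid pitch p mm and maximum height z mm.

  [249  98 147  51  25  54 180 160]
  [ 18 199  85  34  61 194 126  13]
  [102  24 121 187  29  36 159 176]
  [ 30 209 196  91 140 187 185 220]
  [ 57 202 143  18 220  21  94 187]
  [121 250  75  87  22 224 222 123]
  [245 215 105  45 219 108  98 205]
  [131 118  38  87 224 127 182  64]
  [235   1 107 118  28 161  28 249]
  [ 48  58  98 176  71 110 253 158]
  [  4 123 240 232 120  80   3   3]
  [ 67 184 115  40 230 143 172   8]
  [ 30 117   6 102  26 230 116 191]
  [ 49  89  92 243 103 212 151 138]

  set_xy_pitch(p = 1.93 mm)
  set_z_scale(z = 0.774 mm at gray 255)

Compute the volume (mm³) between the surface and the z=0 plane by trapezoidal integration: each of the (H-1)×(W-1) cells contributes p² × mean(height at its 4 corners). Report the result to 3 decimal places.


125.600

height_mm = gray/255 × 0.774; cell vol = 1.93² × mean(4 corners)
unit = 1.93² × 0.774 / (4×255) = 0.00282654 mm³ per gray-sum
row 0: Σ corner-gray over 7 cells = 2948  → 8.3326
row 1: Σ corner-gray over 7 cells = 2819  → 7.9680
row 2: Σ corner-gray over 7 cells = 3656  → 10.3338
row 3: Σ corner-gray over 7 cells = 3906  → 11.0405
row 4: Σ corner-gray over 7 cells = 3644  → 10.2999
row 5: Σ corner-gray over 7 cells = 4034  → 11.4023
row 6: Σ corner-gray over 7 cells = 3777  → 10.6758
row 7: Σ corner-gray over 7 cells = 3117  → 8.8103
row 8: Σ corner-gray over 7 cells = 3108  → 8.7849
row 9: Σ corner-gray over 7 cells = 3341  → 9.4435
row 10: Σ corner-gray over 7 cells = 3446  → 9.7403
row 11: Σ corner-gray over 7 cells = 3258  → 9.2089
row 12: Σ corner-gray over 7 cells = 3382  → 9.5594
Σ rows: total corner-gray = 44436  → 125.6002 mm³


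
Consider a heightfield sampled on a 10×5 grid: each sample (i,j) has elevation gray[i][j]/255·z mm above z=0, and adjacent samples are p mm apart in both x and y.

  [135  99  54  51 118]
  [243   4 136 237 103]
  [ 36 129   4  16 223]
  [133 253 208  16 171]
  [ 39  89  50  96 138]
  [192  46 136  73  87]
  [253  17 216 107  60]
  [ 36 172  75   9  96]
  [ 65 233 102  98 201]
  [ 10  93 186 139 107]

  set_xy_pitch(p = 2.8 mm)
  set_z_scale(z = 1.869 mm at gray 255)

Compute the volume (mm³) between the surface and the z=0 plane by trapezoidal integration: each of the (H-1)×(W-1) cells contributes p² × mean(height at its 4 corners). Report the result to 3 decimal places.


height_mm = gray/255 × 1.869; cell vol = 2.8² × mean(4 corners)
unit = 2.8² × 1.869 / (4×255) = 0.0143656 mm³ per gray-sum
row 0: Σ corner-gray over 4 cells = 1761  → 25.2979
row 1: Σ corner-gray over 4 cells = 1657  → 23.8039
row 2: Σ corner-gray over 4 cells = 1815  → 26.0736
row 3: Σ corner-gray over 4 cells = 1905  → 27.3666
row 4: Σ corner-gray over 4 cells = 1436  → 20.6291
row 5: Σ corner-gray over 4 cells = 1782  → 25.5996
row 6: Σ corner-gray over 4 cells = 1637  → 23.5166
row 7: Σ corner-gray over 4 cells = 1776  → 25.5134
row 8: Σ corner-gray over 4 cells = 2085  → 29.9524
Σ rows: total corner-gray = 15854  → 227.7530 mm³

227.753


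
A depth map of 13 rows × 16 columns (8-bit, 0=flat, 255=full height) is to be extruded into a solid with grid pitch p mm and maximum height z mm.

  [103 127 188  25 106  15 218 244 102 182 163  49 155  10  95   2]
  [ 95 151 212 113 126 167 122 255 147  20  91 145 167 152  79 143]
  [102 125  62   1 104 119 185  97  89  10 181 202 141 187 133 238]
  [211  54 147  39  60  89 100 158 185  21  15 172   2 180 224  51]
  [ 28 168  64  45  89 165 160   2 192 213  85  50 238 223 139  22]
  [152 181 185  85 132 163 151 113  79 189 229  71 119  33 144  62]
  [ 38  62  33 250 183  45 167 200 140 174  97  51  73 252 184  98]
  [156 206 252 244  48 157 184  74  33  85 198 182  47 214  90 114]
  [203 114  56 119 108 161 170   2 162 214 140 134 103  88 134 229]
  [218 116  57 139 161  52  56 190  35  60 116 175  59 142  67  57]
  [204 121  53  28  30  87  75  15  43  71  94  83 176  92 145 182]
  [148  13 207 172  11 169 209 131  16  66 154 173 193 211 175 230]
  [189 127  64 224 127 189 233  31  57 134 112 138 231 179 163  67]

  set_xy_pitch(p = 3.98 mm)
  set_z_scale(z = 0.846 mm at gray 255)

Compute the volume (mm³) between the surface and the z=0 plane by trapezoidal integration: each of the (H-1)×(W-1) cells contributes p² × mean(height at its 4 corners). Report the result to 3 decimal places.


height_mm = gray/255 × 0.846; cell vol = 3.98² × mean(4 corners)
unit = 3.98² × 0.846 / (4×255) = 0.0131382 mm³ per gray-sum
row 0: Σ corner-gray over 15 cells = 7595  → 99.7847
row 1: Σ corner-gray over 15 cells = 7744  → 101.7423
row 2: Σ corner-gray over 15 cells = 6766  → 88.8932
row 3: Σ corner-gray over 15 cells = 6870  → 90.2595
row 4: Σ corner-gray over 15 cells = 7678  → 100.8752
row 5: Σ corner-gray over 15 cells = 7920  → 104.0547
row 6: Σ corner-gray over 15 cells = 8256  → 108.4691
row 7: Σ corner-gray over 15 cells = 8140  → 106.9451
row 8: Σ corner-gray over 15 cells = 6967  → 91.5339
row 9: Σ corner-gray over 15 cells = 5737  → 75.3739
row 10: Σ corner-gray over 15 cells = 6790  → 89.2085
row 11: Σ corner-gray over 15 cells = 8452  → 111.0442
Σ rows: total corner-gray = 88915  → 1168.1843 mm³

1168.184


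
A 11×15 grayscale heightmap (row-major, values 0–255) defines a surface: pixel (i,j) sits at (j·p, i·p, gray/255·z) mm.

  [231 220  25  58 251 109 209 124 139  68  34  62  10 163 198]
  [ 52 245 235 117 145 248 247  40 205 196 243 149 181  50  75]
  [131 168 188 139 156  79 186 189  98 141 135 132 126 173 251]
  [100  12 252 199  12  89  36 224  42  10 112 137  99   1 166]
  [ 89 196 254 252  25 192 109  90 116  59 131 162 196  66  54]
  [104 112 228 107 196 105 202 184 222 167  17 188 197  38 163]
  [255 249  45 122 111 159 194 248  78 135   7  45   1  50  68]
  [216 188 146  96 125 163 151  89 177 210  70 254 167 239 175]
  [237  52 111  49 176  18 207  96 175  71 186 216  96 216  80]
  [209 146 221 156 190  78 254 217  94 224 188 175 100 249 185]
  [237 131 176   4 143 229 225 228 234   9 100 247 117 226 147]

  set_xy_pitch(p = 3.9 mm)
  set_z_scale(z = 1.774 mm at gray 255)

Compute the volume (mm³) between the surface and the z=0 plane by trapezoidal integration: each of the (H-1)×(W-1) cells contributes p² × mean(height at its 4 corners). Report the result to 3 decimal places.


height_mm = gray/255 × 1.774; cell vol = 3.9² × mean(4 corners)
unit = 3.9² × 1.774 / (4×255) = 0.0264535 mm³ per gray-sum
row 0: Σ corner-gray over 14 cells = 8102  → 214.3260
row 1: Σ corner-gray over 14 cells = 8931  → 236.2559
row 2: Σ corner-gray over 14 cells = 6918  → 183.0051
row 3: Σ corner-gray over 14 cells = 6555  → 173.4025
row 4: Σ corner-gray over 14 cells = 8032  → 212.4743
row 5: Σ corner-gray over 14 cells = 7404  → 195.8615
row 6: Σ corner-gray over 14 cells = 7752  → 205.0673
row 7: Σ corner-gray over 14 cells = 8196  → 216.8126
row 8: Σ corner-gray over 14 cells = 8633  → 228.3728
row 9: Σ corner-gray over 14 cells = 9500  → 251.3080
Σ rows: total corner-gray = 80023  → 2116.8861 mm³

2116.886


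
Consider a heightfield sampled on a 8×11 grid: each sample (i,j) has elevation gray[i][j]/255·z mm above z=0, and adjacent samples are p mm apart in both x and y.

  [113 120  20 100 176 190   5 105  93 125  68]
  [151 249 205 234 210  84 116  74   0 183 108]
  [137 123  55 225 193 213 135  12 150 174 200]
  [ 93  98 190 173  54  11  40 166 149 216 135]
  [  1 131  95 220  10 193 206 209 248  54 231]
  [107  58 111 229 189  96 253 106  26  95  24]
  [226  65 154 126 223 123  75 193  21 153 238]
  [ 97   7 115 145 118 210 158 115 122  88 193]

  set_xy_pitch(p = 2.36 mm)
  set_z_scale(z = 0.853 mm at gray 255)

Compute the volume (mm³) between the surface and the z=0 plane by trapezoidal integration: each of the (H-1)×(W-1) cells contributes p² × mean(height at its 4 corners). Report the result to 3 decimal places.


174.073

height_mm = gray/255 × 0.853; cell vol = 2.36² × mean(4 corners)
unit = 2.36² × 0.853 / (4×255) = 0.00465771 mm³ per gray-sum
row 0: Σ corner-gray over 10 cells = 5018  → 23.3724
row 1: Σ corner-gray over 10 cells = 5866  → 27.3222
row 2: Σ corner-gray over 10 cells = 5319  → 24.7744
row 3: Σ corner-gray over 10 cells = 5386  → 25.0865
row 4: Σ corner-gray over 10 cells = 5421  → 25.2495
row 5: Σ corner-gray over 10 cells = 5187  → 24.1596
row 6: Σ corner-gray over 10 cells = 5176  → 24.1083
Σ rows: total corner-gray = 37373  → 174.0728 mm³


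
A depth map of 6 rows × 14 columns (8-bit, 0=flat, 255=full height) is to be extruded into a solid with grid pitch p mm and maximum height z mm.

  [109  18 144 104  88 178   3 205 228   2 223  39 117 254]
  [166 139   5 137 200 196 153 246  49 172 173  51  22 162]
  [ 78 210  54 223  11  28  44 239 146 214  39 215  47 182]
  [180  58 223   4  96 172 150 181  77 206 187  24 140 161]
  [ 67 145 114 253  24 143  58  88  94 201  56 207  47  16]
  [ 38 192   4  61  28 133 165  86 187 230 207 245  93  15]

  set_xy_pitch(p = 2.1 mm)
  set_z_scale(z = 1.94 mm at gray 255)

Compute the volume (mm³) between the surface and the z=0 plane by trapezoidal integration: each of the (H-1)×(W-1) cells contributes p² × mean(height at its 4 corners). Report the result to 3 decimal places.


height_mm = gray/255 × 1.94; cell vol = 2.1² × mean(4 corners)
unit = 2.1² × 1.94 / (4×255) = 0.00838765 mm³ per gray-sum
row 0: Σ corner-gray over 13 cells = 6475  → 54.3100
row 1: Σ corner-gray over 13 cells = 6614  → 55.4759
row 2: Σ corner-gray over 13 cells = 6577  → 55.1656
row 3: Σ corner-gray over 13 cells = 6320  → 53.0099
row 4: Σ corner-gray over 13 cells = 6258  → 52.4899
Σ rows: total corner-gray = 32244  → 270.4513 mm³

270.451


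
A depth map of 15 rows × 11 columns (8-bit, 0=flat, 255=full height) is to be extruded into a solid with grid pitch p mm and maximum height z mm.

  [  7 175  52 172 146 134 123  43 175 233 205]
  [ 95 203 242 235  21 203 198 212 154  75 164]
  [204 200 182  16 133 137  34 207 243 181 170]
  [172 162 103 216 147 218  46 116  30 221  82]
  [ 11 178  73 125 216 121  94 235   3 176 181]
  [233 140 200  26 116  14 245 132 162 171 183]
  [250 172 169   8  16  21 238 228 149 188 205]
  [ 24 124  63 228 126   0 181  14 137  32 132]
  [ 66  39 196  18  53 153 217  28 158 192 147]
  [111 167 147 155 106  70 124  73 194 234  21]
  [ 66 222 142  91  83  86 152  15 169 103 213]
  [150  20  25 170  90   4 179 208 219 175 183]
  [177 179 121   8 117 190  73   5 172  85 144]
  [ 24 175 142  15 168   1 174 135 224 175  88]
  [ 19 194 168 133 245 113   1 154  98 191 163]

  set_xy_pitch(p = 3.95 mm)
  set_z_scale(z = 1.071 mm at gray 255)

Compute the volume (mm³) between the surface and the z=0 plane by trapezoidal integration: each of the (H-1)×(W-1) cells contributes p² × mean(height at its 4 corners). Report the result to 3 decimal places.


height_mm = gray/255 × 1.071; cell vol = 3.95² × mean(4 corners)
unit = 3.95² × 1.071 / (4×255) = 0.0163826 mm³ per gray-sum
row 0: Σ corner-gray over 10 cells = 6063  → 99.3279
row 1: Σ corner-gray over 10 cells = 6385  → 104.6031
row 2: Σ corner-gray over 10 cells = 5812  → 95.2158
row 3: Σ corner-gray over 10 cells = 5406  → 88.5645
row 4: Σ corner-gray over 10 cells = 5462  → 89.4819
row 5: Σ corner-gray over 10 cells = 5661  → 92.7420
row 6: Σ corner-gray over 10 cells = 4799  → 78.6202
row 7: Σ corner-gray over 10 cells = 4287  → 70.2323
row 8: Σ corner-gray over 10 cells = 4993  → 81.7984
row 9: Σ corner-gray over 10 cells = 5077  → 83.1746
row 10: Σ corner-gray over 10 cells = 4918  → 80.5697
row 11: Σ corner-gray over 10 cells = 4734  → 77.5553
row 12: Σ corner-gray over 10 cells = 4751  → 77.8339
row 13: Σ corner-gray over 10 cells = 5306  → 86.9262
Σ rows: total corner-gray = 73654  → 1206.6459 mm³

1206.646


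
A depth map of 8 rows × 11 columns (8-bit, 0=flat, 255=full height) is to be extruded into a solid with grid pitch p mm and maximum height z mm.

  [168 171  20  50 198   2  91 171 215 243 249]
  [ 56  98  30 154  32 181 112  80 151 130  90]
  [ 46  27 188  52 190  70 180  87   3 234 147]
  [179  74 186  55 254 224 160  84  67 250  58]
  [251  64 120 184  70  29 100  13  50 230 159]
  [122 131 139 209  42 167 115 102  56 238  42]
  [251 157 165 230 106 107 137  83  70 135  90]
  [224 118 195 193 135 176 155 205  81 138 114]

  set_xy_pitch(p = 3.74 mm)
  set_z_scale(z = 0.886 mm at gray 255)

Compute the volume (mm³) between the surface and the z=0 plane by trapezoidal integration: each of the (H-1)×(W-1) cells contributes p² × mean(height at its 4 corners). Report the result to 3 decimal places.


height_mm = gray/255 × 0.886; cell vol = 3.74² × mean(4 corners)
unit = 3.74² × 0.886 / (4×255) = 0.01215 mm³ per gray-sum
row 0: Σ corner-gray over 10 cells = 4821  → 58.5752
row 1: Σ corner-gray over 10 cells = 4337  → 52.6946
row 2: Σ corner-gray over 10 cells = 5200  → 63.1801
row 3: Σ corner-gray over 10 cells = 5075  → 61.6613
row 4: Σ corner-gray over 10 cells = 4692  → 57.0079
row 5: Σ corner-gray over 10 cells = 5283  → 64.1885
row 6: Σ corner-gray over 10 cells = 5851  → 71.0897
Σ rows: total corner-gray = 35259  → 428.3973 mm³

428.397


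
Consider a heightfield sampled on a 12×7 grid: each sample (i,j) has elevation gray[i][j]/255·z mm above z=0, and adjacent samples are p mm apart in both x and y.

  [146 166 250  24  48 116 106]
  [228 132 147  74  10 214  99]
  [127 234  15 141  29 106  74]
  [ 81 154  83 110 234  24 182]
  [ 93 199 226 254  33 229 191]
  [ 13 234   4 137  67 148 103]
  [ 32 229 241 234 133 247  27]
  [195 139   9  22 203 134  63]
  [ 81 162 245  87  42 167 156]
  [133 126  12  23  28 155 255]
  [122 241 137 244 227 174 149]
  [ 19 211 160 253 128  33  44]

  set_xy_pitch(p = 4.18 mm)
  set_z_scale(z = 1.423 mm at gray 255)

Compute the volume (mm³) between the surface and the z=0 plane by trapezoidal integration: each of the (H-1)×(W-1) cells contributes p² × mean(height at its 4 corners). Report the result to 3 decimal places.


865.265

height_mm = gray/255 × 1.423; cell vol = 4.18² × mean(4 corners)
unit = 4.18² × 1.423 / (4×255) = 0.0243757 mm³ per gray-sum
row 0: Σ corner-gray over 6 cells = 2941  → 71.6890
row 1: Σ corner-gray over 6 cells = 2732  → 66.5944
row 2: Σ corner-gray over 6 cells = 2724  → 66.3994
row 3: Σ corner-gray over 6 cells = 3639  → 88.7032
row 4: Σ corner-gray over 6 cells = 3462  → 84.3887
row 5: Σ corner-gray over 6 cells = 3523  → 85.8756
row 6: Σ corner-gray over 6 cells = 3499  → 85.2906
row 7: Σ corner-gray over 6 cells = 2915  → 71.0552
row 8: Σ corner-gray over 6 cells = 2719  → 66.2776
row 9: Σ corner-gray over 6 cells = 3393  → 82.7068
row 10: Σ corner-gray over 6 cells = 3950  → 96.2841
Σ rows: total corner-gray = 35497  → 865.2646 mm³


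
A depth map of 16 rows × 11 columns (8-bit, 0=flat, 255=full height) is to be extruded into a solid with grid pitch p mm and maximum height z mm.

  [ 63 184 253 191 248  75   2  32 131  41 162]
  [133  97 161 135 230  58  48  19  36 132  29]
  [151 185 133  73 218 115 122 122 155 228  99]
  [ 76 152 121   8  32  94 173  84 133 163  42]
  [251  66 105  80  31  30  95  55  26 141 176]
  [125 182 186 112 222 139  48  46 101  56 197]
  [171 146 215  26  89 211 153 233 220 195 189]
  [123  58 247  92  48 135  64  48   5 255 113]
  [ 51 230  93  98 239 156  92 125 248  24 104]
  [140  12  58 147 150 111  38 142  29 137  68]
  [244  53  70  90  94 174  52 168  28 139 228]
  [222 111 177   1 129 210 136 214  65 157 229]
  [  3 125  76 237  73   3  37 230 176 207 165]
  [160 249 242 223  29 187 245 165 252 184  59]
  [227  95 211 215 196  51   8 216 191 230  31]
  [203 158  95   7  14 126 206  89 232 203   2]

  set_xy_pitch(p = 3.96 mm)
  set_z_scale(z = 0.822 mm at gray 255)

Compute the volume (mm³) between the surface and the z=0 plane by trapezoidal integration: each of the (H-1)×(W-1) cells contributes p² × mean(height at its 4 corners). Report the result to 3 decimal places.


965.102

height_mm = gray/255 × 0.822; cell vol = 3.96² × mean(4 corners)
unit = 3.96² × 0.822 / (4×255) = 0.0126375 mm³ per gray-sum
row 0: Σ corner-gray over 10 cells = 4533  → 57.2859
row 1: Σ corner-gray over 10 cells = 4946  → 62.5052
row 2: Σ corner-gray over 10 cells = 4990  → 63.0612
row 3: Σ corner-gray over 10 cells = 3723  → 47.0495
row 4: Σ corner-gray over 10 cells = 4191  → 52.9639
row 5: Σ corner-gray over 10 cells = 5842  → 73.8284
row 6: Σ corner-gray over 10 cells = 5476  → 69.2031
row 7: Σ corner-gray over 10 cells = 4905  → 61.9871
row 8: Σ corner-gray over 10 cells = 4621  → 58.3980
row 9: Σ corner-gray over 10 cells = 4064  → 51.3589
row 10: Σ corner-gray over 10 cells = 5059  → 63.9332
row 11: Σ corner-gray over 10 cells = 5347  → 67.5728
row 12: Σ corner-gray over 10 cells = 6267  → 79.1994
row 13: Σ corner-gray over 10 cells = 6855  → 86.6302
row 14: Σ corner-gray over 10 cells = 5549  → 70.1256
Σ rows: total corner-gray = 76368  → 965.1025 mm³


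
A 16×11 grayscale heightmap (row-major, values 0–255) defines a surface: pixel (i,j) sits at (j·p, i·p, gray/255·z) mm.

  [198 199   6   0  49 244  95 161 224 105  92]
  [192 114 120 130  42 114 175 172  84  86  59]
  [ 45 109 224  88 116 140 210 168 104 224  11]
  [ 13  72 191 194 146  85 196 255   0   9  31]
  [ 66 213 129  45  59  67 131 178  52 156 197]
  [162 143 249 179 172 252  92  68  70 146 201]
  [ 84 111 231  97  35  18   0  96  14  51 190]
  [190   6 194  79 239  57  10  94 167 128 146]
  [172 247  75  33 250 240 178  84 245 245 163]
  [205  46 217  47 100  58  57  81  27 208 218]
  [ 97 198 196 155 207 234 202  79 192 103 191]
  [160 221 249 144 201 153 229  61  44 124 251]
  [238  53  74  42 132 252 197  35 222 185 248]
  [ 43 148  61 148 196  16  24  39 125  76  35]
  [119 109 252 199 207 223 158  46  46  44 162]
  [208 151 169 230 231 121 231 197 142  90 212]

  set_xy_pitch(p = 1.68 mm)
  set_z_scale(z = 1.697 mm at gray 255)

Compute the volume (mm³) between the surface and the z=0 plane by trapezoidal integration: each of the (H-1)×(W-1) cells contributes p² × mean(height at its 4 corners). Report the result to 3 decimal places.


height_mm = gray/255 × 1.697; cell vol = 1.68² × mean(4 corners)
unit = 1.68² × 1.697 / (4×255) = 0.0046957 mm³ per gray-sum
row 0: Σ corner-gray over 10 cells = 4781  → 22.4501
row 1: Σ corner-gray over 10 cells = 5147  → 24.1688
row 2: Σ corner-gray over 10 cells = 5162  → 24.2392
row 3: Σ corner-gray over 10 cells = 4663  → 21.8960
row 4: Σ corner-gray over 10 cells = 5428  → 25.4883
row 5: Σ corner-gray over 10 cells = 4685  → 21.9993
row 6: Σ corner-gray over 10 cells = 3864  → 18.1442
row 7: Σ corner-gray over 10 cells = 5813  → 27.2961
row 8: Σ corner-gray over 10 cells = 5634  → 26.4556
row 9: Σ corner-gray over 10 cells = 5525  → 25.9437
row 10: Σ corner-gray over 10 cells = 6683  → 31.3814
row 11: Σ corner-gray over 10 cells = 6133  → 28.7987
row 12: Σ corner-gray over 10 cells = 4614  → 21.6660
row 13: Σ corner-gray over 10 cells = 4593  → 21.5673
row 14: Σ corner-gray over 10 cells = 6393  → 30.0196
Σ rows: total corner-gray = 79118  → 371.5143 mm³

371.514


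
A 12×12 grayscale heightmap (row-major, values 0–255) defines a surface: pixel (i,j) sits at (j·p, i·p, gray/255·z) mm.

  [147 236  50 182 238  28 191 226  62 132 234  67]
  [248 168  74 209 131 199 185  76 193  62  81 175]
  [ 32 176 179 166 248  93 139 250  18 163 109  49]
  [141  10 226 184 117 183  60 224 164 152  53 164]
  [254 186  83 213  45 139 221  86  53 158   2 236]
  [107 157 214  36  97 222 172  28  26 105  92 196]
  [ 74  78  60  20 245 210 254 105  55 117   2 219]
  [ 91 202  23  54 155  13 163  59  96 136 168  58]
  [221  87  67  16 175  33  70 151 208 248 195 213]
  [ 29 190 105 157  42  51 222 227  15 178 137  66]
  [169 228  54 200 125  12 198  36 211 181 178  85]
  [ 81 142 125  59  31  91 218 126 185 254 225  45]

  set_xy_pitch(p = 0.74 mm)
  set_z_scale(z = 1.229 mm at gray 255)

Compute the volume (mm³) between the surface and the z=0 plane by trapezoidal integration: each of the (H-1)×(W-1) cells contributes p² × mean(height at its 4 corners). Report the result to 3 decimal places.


41.845

height_mm = gray/255 × 1.229; cell vol = 0.74² × mean(4 corners)
unit = 0.74² × 1.229 / (4×255) = 0.000659804 mm³ per gray-sum
row 0: Σ corner-gray over 11 cells = 6551  → 4.3224
row 1: Σ corner-gray over 11 cells = 6342  → 4.1845
row 2: Σ corner-gray over 11 cells = 6214  → 4.1000
row 3: Σ corner-gray over 11 cells = 5913  → 3.9014
row 4: Σ corner-gray over 11 cells = 5463  → 3.6045
row 5: Σ corner-gray over 11 cells = 5186  → 3.4217
row 6: Σ corner-gray over 11 cells = 4872  → 3.2146
row 7: Σ corner-gray over 11 cells = 5221  → 3.4448
row 8: Σ corner-gray over 11 cells = 5677  → 3.7457
row 9: Σ corner-gray over 11 cells = 5843  → 3.8552
row 10: Σ corner-gray over 11 cells = 6138  → 4.0499
Σ rows: total corner-gray = 63420  → 41.8448 mm³


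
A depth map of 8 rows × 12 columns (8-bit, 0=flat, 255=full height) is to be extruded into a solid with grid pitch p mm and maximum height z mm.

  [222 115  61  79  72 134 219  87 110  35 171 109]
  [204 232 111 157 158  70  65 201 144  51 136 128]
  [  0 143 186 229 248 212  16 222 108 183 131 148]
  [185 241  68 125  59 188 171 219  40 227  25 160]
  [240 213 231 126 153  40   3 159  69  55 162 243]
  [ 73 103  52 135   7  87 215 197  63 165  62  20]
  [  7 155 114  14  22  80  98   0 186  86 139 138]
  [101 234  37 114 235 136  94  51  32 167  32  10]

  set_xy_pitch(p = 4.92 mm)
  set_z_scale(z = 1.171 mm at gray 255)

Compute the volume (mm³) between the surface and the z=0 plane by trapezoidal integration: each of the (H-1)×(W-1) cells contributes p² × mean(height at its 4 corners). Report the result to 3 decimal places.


1061.352

height_mm = gray/255 × 1.171; cell vol = 4.92² × mean(4 corners)
unit = 4.92² × 1.171 / (4×255) = 0.0277899 mm³ per gray-sum
row 0: Σ corner-gray over 11 cells = 5479  → 152.2608
row 1: Σ corner-gray over 11 cells = 6486  → 180.2453
row 2: Σ corner-gray over 11 cells = 6575  → 182.7186
row 3: Σ corner-gray over 11 cells = 5976  → 166.0724
row 4: Σ corner-gray over 11 cells = 5170  → 143.6738
row 5: Σ corner-gray over 11 cells = 4198  → 116.6620
row 6: Σ corner-gray over 11 cells = 4308  → 119.7189
Σ rows: total corner-gray = 38192  → 1061.3517 mm³


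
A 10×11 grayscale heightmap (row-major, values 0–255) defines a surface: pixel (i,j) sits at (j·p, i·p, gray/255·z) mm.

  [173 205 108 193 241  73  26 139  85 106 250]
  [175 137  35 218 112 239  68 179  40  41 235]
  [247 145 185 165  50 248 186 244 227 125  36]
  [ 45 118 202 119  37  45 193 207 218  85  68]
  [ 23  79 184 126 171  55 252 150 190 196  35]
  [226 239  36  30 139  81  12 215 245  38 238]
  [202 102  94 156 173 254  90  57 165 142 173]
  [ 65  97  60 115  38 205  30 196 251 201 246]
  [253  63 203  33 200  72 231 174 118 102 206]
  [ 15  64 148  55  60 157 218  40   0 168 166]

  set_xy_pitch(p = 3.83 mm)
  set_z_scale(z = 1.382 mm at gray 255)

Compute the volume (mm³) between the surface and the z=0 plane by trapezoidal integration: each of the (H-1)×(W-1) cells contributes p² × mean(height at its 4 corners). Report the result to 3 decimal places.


982.497

height_mm = gray/255 × 1.382; cell vol = 3.83² × mean(4 corners)
unit = 3.83² × 1.382 / (4×255) = 0.0198749 mm³ per gray-sum
row 0: Σ corner-gray over 10 cells = 5323  → 105.7942
row 1: Σ corner-gray over 10 cells = 5981  → 118.8719
row 2: Σ corner-gray over 10 cells = 5994  → 119.1303
row 3: Σ corner-gray over 10 cells = 5425  → 107.8214
row 4: Σ corner-gray over 10 cells = 5398  → 107.2848
row 5: Σ corner-gray over 10 cells = 5375  → 106.8277
row 6: Σ corner-gray over 10 cells = 5538  → 110.0673
row 7: Σ corner-gray over 10 cells = 5548  → 110.2661
row 8: Σ corner-gray over 10 cells = 4852  → 96.4331
Σ rows: total corner-gray = 49434  → 982.4969 mm³


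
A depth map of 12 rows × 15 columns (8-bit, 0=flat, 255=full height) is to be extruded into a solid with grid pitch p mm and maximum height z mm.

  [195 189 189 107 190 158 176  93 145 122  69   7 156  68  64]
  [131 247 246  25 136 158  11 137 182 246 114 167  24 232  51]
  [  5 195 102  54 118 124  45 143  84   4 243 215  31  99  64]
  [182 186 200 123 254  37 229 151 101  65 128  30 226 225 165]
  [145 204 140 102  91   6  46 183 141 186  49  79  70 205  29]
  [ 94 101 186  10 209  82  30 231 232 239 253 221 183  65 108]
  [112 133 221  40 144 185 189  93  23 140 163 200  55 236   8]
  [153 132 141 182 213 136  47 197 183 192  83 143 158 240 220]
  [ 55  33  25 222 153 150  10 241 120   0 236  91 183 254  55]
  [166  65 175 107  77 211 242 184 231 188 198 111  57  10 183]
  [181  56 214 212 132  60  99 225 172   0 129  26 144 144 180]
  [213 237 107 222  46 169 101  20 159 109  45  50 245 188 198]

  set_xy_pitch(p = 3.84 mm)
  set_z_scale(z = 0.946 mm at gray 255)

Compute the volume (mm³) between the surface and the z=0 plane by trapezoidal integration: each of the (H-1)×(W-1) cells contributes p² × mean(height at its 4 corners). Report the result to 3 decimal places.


1145.022

height_mm = gray/255 × 0.946; cell vol = 3.84² × mean(4 corners)
unit = 3.84² × 0.946 / (4×255) = 0.0136758 mm³ per gray-sum
row 0: Σ corner-gray over 14 cells = 7629  → 104.3328
row 1: Σ corner-gray over 14 cells = 7015  → 95.9359
row 2: Σ corner-gray over 14 cells = 7240  → 99.0129
row 3: Σ corner-gray over 14 cells = 7435  → 101.6797
row 4: Σ corner-gray over 14 cells = 7464  → 102.0763
row 5: Σ corner-gray over 14 cells = 8050  → 110.0904
row 6: Σ corner-gray over 14 cells = 8231  → 112.5657
row 7: Σ corner-gray over 14 cells = 8013  → 109.5844
row 8: Σ corner-gray over 14 cells = 7607  → 104.0320
row 9: Σ corner-gray over 14 cells = 7648  → 104.5927
row 10: Σ corner-gray over 14 cells = 7394  → 101.1190
Σ rows: total corner-gray = 83726  → 1145.0218 mm³


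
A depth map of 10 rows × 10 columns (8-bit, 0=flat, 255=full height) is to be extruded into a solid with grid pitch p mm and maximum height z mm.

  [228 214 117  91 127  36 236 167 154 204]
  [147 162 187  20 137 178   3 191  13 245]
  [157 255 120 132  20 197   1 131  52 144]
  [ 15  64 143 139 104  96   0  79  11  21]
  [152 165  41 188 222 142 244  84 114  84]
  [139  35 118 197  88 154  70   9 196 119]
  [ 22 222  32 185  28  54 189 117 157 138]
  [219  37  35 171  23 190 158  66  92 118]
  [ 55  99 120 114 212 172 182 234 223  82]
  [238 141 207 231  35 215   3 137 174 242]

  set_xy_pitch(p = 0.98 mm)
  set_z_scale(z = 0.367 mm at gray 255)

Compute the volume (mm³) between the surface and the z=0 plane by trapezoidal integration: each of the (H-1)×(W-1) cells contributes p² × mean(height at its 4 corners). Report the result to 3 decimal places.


height_mm = gray/255 × 0.367; cell vol = 0.98² × mean(4 corners)
unit = 0.98² × 0.367 / (4×255) = 0.000345556 mm³ per gray-sum
row 0: Σ corner-gray over 9 cells = 4890  → 1.6898
row 1: Σ corner-gray over 9 cells = 4291  → 1.4828
row 2: Σ corner-gray over 9 cells = 3425  → 1.1835
row 3: Σ corner-gray over 9 cells = 3944  → 1.3629
row 4: Σ corner-gray over 9 cells = 4628  → 1.5992
row 5: Σ corner-gray over 9 cells = 4120  → 1.4237
row 6: Σ corner-gray over 9 cells = 4009  → 1.3853
row 7: Σ corner-gray over 9 cells = 4730  → 1.6345
row 8: Σ corner-gray over 9 cells = 5615  → 1.9403
Σ rows: total corner-gray = 39652  → 13.7020 mm³

13.702


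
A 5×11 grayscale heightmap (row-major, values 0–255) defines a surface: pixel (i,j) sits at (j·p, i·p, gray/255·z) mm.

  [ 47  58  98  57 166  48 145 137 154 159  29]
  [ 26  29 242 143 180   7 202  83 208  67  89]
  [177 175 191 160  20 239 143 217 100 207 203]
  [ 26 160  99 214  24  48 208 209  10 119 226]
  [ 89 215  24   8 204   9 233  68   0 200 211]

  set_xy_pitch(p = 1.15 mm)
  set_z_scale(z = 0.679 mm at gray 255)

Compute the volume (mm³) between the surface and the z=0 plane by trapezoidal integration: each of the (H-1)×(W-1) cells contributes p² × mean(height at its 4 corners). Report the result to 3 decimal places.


height_mm = gray/255 × 0.679; cell vol = 1.15² × mean(4 corners)
unit = 1.15² × 0.679 / (4×255) = 0.00088037 mm³ per gray-sum
row 0: Σ corner-gray over 10 cells = 4557  → 4.0118
row 1: Σ corner-gray over 10 cells = 5721  → 5.0366
row 2: Σ corner-gray over 10 cells = 5718  → 5.0340
row 3: Σ corner-gray over 10 cells = 4656  → 4.0990
Σ rows: total corner-gray = 20652  → 18.1814 mm³

18.181


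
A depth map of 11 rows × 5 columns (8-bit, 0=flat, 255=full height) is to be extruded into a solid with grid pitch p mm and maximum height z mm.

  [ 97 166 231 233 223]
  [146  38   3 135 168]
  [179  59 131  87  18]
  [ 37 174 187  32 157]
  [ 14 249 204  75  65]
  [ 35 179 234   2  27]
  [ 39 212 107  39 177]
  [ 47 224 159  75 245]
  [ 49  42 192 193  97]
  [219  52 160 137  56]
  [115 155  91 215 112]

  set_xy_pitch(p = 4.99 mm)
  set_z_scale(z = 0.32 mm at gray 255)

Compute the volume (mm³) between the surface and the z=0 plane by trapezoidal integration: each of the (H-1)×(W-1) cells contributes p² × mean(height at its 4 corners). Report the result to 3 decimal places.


height_mm = gray/255 × 0.32; cell vol = 4.99² × mean(4 corners)
unit = 4.99² × 0.32 / (4×255) = 0.0078118 mm³ per gray-sum
row 0: Σ corner-gray over 4 cells = 2246  → 17.5453
row 1: Σ corner-gray over 4 cells = 1417  → 11.0693
row 2: Σ corner-gray over 4 cells = 1731  → 13.5222
row 3: Σ corner-gray over 4 cells = 2115  → 16.5219
row 4: Σ corner-gray over 4 cells = 2027  → 15.8345
row 5: Σ corner-gray over 4 cells = 1824  → 14.2487
row 6: Σ corner-gray over 4 cells = 2140  → 16.7172
row 7: Σ corner-gray over 4 cells = 2208  → 17.2484
row 8: Σ corner-gray over 4 cells = 1973  → 15.4127
row 9: Σ corner-gray over 4 cells = 2122  → 16.5766
Σ rows: total corner-gray = 19803  → 154.6970 mm³

154.697


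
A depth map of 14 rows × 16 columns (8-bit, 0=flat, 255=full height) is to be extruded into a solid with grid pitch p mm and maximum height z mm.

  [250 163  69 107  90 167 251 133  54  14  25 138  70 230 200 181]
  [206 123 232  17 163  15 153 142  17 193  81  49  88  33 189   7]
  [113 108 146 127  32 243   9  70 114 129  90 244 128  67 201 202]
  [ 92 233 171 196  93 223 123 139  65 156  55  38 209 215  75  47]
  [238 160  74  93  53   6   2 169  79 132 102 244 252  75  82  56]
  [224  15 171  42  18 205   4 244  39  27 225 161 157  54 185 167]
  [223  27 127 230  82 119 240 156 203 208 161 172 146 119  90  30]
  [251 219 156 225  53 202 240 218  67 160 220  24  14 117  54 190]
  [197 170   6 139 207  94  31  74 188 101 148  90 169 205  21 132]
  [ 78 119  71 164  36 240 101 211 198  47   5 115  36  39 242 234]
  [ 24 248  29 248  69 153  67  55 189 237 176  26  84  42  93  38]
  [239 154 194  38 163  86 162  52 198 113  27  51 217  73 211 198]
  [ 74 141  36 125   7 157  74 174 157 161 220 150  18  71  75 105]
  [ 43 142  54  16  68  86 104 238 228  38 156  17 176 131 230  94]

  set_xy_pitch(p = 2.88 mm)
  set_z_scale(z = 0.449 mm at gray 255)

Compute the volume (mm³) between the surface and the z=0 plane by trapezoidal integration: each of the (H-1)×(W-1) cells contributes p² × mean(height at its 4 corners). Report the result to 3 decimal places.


height_mm = gray/255 × 0.449; cell vol = 2.88² × mean(4 corners)
unit = 2.88² × 0.449 / (4×255) = 0.00365116 mm³ per gray-sum
row 0: Σ corner-gray over 15 cells = 7056  → 25.7626
row 1: Σ corner-gray over 15 cells = 6934  → 25.3172
row 2: Σ corner-gray over 15 cells = 7852  → 28.6689
row 3: Σ corner-gray over 15 cells = 7461  → 27.2413
row 4: Σ corner-gray over 15 cells = 6825  → 24.9192
row 5: Σ corner-gray over 15 cells = 7898  → 28.8369
row 6: Σ corner-gray over 15 cells = 8792  → 32.1010
row 7: Σ corner-gray over 15 cells = 7994  → 29.1874
row 8: Σ corner-gray over 15 cells = 7175  → 26.1971
row 9: Σ corner-gray over 15 cells = 7054  → 25.7553
row 10: Σ corner-gray over 15 cells = 7409  → 27.0515
row 11: Σ corner-gray over 15 cells = 7226  → 26.3833
row 12: Σ corner-gray over 15 cells = 6816  → 24.8863
Σ rows: total corner-gray = 96492  → 352.3080 mm³

352.308


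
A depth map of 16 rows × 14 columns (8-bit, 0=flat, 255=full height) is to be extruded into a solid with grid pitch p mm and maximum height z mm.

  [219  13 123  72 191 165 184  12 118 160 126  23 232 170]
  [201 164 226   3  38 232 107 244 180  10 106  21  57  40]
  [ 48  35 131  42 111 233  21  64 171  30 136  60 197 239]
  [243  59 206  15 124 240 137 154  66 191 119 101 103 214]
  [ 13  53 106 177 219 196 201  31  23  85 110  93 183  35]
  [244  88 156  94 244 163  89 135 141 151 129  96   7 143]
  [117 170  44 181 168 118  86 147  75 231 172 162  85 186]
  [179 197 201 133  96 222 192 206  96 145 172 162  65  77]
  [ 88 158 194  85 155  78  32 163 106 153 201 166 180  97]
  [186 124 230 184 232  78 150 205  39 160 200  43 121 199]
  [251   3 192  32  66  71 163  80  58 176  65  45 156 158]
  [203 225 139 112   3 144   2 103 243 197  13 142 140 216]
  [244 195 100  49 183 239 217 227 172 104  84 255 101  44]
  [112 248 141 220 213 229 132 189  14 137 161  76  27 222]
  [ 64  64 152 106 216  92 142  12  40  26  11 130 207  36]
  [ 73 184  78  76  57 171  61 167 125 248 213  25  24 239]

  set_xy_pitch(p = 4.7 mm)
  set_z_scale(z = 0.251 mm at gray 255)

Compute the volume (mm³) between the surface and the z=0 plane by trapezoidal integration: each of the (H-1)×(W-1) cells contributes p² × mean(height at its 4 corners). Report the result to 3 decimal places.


height_mm = gray/255 × 0.251; cell vol = 4.7² × mean(4 corners)
unit = 4.7² × 0.251 / (4×255) = 0.00543587 mm³ per gray-sum
row 0: Σ corner-gray over 13 cells = 6244  → 33.9416
row 1: Σ corner-gray over 13 cells = 5766  → 31.3432
row 2: Σ corner-gray over 13 cells = 6236  → 33.8981
row 3: Σ corner-gray over 13 cells = 6489  → 35.2734
row 4: Σ corner-gray over 13 cells = 6375  → 34.6537
row 5: Σ corner-gray over 13 cells = 6954  → 37.8011
row 6: Σ corner-gray over 13 cells = 7611  → 41.3724
row 7: Σ corner-gray over 13 cells = 7557  → 41.0789
row 8: Σ corner-gray over 13 cells = 7444  → 40.4646
row 9: Σ corner-gray over 13 cells = 6540  → 35.5506
row 10: Σ corner-gray over 13 cells = 5968  → 32.4413
row 11: Σ corner-gray over 13 cells = 7485  → 40.6875
row 12: Σ corner-gray over 13 cells = 8048  → 43.7479
row 13: Σ corner-gray over 13 cells = 6404  → 34.8113
row 14: Σ corner-gray over 13 cells = 5666  → 30.7997
Σ rows: total corner-gray = 100787  → 547.8653 mm³

547.865


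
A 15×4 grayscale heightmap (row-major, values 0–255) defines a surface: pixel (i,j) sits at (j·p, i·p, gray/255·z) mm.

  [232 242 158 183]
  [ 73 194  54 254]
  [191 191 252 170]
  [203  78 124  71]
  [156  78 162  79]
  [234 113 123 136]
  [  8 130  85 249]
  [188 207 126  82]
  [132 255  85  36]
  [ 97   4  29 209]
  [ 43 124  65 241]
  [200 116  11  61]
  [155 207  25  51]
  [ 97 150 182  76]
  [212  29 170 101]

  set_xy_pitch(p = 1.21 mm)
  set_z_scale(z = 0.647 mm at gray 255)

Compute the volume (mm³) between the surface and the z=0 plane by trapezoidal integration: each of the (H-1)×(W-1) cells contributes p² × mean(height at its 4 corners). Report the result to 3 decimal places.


height_mm = gray/255 × 0.647; cell vol = 1.21² × mean(4 corners)
unit = 1.21² × 0.647 / (4×255) = 0.000928699 mm³ per gray-sum
row 0: Σ corner-gray over 3 cells = 2038  → 1.8927
row 1: Σ corner-gray over 3 cells = 2070  → 1.9224
row 2: Σ corner-gray over 3 cells = 1925  → 1.7877
row 3: Σ corner-gray over 3 cells = 1393  → 1.2937
row 4: Σ corner-gray over 3 cells = 1557  → 1.4460
row 5: Σ corner-gray over 3 cells = 1529  → 1.4200
row 6: Σ corner-gray over 3 cells = 1623  → 1.5073
row 7: Σ corner-gray over 3 cells = 1784  → 1.6568
row 8: Σ corner-gray over 3 cells = 1220  → 1.1330
row 9: Σ corner-gray over 3 cells = 1034  → 0.9603
row 10: Σ corner-gray over 3 cells = 1177  → 1.0931
row 11: Σ corner-gray over 3 cells = 1185  → 1.1005
row 12: Σ corner-gray over 3 cells = 1507  → 1.3995
row 13: Σ corner-gray over 3 cells = 1548  → 1.4376
Σ rows: total corner-gray = 21590  → 20.0506 mm³

20.051
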